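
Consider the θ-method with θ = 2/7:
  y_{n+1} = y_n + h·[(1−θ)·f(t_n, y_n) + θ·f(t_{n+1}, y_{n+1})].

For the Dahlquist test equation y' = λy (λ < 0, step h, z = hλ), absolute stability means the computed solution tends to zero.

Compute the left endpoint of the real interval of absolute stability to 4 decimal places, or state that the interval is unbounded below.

Test eqn y'=λy, z=hλ:
  y_{n+1} = y_n + z·[5/7·y_n + 2/7·y_{n+1}] ⇒ (1 − 2/7z)y_{n+1} = (1 + 5/7z)y_n
  ⇒ R(z) = (1 + 5/7z)/(1 − 2/7z).

Find x<0 with |R(x)|<1.
x=-1.57: |R|=0.0838
R=−1: 1+5/7x = −1+2/7x ⇒ -3/7x=2 ⇒ x=2/(-3/7)=-4.6667
Confirm numerically:
  x=-4.477: |R|=0.96433 <1
  x=-4.032: |R|=0.87361 <1
  x=-3.760: |R|=0.81267 <1
  x=-2.728: |R|=0.53308 <1
  x=-4.894: |R|=1.04062 >1
  x=-4.869: |R|=1.03626 >1
Interval (-4.6667, 0).

left endpoint -4.6667.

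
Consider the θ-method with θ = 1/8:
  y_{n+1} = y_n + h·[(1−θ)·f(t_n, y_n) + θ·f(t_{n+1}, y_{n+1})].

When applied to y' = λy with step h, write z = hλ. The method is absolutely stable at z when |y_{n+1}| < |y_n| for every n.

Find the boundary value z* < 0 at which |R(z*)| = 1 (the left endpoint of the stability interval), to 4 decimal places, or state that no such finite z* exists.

z* = -2.6667.

Test eqn y'=λy, z=hλ:
  y_{n+1} = y_n + z·[7/8·y_n + 1/8·y_{n+1}] ⇒ (1 − 1/8z)y_{n+1} = (1 + 7/8z)y_n
  Hence R(z) = (1 + 7/8z)/(1 − 1/8z).

Boundary: |R(x)|=1, x<0.
x=-0.54: |R|=0.4941
R=−1: 1+7/8x = −1+1/8x ⇒ -3/4x=2 ⇒ x=2/(-3/4)=-2.6667
Confirm numerically:
  x=-2.058: |R|=0.63691 <1
  x=-2.005: |R|=0.60320 <1
  x=-1.690: |R|=0.39525 <1
  x=-2.933: |R|=1.14616 >1
  x=-2.764: |R|=1.05425 >1
Interval (-2.6667, 0).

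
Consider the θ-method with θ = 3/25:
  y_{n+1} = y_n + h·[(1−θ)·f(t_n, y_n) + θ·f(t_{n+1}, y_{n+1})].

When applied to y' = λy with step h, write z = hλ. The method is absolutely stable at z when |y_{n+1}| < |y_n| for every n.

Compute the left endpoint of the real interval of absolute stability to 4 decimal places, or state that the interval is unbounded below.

left endpoint -2.6316.

Set f=λy, z=hλ:
  y_{n+1} = y_n + z·[22/25·y_n + 3/25·y_{n+1}] ⇒ (1 − 3/25z)y_{n+1} = (1 + 22/25z)y_n
  R(z) = (1 + 22/25z)/(1 − 3/25z).

Boundary: |R(x)|=1, x<0.
x=-0.45: |R|=0.5731
R=−1: 1+22/25x = −1+3/25x ⇒ -19/25x=2 ⇒ x=2/(-19/25)=-2.6316
Confirm numerically:
  x=-2.196: |R|=0.73800 <1
  x=-2.189: |R|=0.73361 <1
  x=-1.945: |R|=0.57694 <1
  x=-1.759: |R|=0.45242 <1
  x=-2.827: |R|=1.11090 >1
  x=-2.773: |R|=1.08064 >1
Stable set (-2.6316, 0).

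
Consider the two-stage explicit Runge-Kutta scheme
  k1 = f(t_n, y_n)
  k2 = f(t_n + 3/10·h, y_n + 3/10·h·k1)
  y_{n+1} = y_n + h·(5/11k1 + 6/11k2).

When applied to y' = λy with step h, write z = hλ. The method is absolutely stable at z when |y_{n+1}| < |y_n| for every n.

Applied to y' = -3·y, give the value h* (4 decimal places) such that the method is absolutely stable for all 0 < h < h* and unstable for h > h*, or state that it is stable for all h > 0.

(-6.1111,0); λ=-3 ⇒ h* = (55/9)/3 = 2.0370.

With y'=λy (z=hλ):
  k1=λy_n ⇒ h·k1=z·y_n;  k2=λ(1+3/10z)y_n ⇒ h·k2=z(1+3/10z)y_n
  y_{n+1}/y_n = 1 + 5/11z + 6/11z(1+3/10z) = 1 + z + 9/55z²
  so R(z) = 1 + z + 9/55z².

Need |R(x)|<1, x<0.
x=-1.34: |R|=0.0462
R=1: x+9/55x²=0 ⇒ x=−55/9=-6.1111; min R=1−1/(4·9/55)=-0.5278>−1
Confirm numerically:
  x=-4.040: |R|=0.36919 <1
  x=-3.265: |R|=0.52060 <1
  x=-3.029: |R|=0.52766 <1
  x=-2.556: |R|=0.48694 <1
  x=-6.587: |R|=1.51295 >1
  x=-6.501: |R|=1.41476 >1
  x=-6.500: |R|=1.41364 >1
Stable set (-6.1111, 0).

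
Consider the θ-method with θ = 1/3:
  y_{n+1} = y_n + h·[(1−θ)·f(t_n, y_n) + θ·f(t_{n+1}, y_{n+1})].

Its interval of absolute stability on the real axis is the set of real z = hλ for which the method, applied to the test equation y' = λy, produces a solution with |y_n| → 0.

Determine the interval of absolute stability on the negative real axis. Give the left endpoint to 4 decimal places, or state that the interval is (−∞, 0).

Set f=λy, z=hλ:
  y_{n+1} = y_n + z·[2/3·y_n + 1/3·y_{n+1}] ⇒ (1 − 1/3z)y_{n+1} = (1 + 2/3z)y_n
  R(z) = (1 + 2/3z)/(1 − 1/3z).

Solve |R(x)|<1 on ℝ⁻.
x=-1.09: |R|=0.2005
R=−1: 1+2/3x = −1+1/3x ⇒ -1/3x=2 ⇒ x=2/(-1/3)=-6.0000
Confirm numerically:
  x=-5.146: |R|=0.89516 <1
  x=-4.983: |R|=0.87260 <1
  x=-3.942: |R|=0.70354 <1
  x=-2.594: |R|=0.39113 <1
  x=-6.192: |R|=1.02089 >1
  x=-6.022: |R|=1.00244 >1
Stable set (-6.0000, 0).

(-6.0000, 0).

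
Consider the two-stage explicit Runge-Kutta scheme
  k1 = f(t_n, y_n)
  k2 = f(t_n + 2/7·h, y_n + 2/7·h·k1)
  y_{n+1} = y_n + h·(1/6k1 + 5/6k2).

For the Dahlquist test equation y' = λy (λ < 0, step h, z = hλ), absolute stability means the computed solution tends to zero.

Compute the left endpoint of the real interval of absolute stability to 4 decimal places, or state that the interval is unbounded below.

z* = -4.2000.

Test eqn y'=λy, z=hλ:
  k1=λy_n ⇒ h·k1=z·y_n;  k2=λ(1+2/7z)y_n ⇒ h·k2=z(1+2/7z)y_n
  y_{n+1}/y_n = 1 + 1/6z + 5/6z(1+2/7z) = 1 + z + 5/21z²
  R(z) = 1 + z + 5/21z².

Solve |R(x)|<1 on ℝ⁻.
x=-0.99: |R|=0.2434
R=1: x+5/21x²=0 ⇒ x=−21/5=-4.2000; min R=1−1/(4·5/21)=-0.0500>−1
Confirm numerically:
  x=-3.539: |R|=0.44303 <1
  x=-2.882: |R|=0.09560 <1
  x=-2.807: |R|=0.06901 <1
  x=-2.070: |R|=0.04979 <1
  x=-4.697: |R|=1.55581 >1
  x=-4.566: |R|=1.39789 >1
  x=-4.428: |R|=1.24038 >1
Interval (-4.2000, 0).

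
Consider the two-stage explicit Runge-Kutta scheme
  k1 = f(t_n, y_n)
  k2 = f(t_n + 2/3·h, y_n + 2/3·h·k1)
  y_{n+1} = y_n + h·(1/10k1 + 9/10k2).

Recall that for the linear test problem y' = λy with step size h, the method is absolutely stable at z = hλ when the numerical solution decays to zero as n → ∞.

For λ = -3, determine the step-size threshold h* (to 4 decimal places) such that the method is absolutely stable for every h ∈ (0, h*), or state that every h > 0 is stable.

On y'=λy, z=hλ:
  k1=λy_n ⇒ h·k1=z·y_n;  k2=λ(1+2/3z)y_n ⇒ h·k2=z(1+2/3z)y_n
  y_{n+1}/y_n = 1 + 1/10z + 9/10z(1+2/3z) = 1 + z + 3/5z²
  ⇒ R(z) = 1 + z + 3/5z².

Boundary: |R(x)|=1, x<0.
x=-1.48: |R|=0.8342
R=1: x+3/5x²=0 ⇒ x=−5/3=-1.6667; min R=1−1/(4·3/5)=0.5833>−1
Confirm numerically:
  x=-1.502: |R|=0.85160 <1
  x=-1.342: |R|=0.73858 <1
  x=-0.966: |R|=0.59389 <1
  x=-2.266: |R|=1.81485 >1
  x=-2.204: |R|=1.71057 >1
Interval (-1.6667, 0).

(-1.6667,0); λ=-3 ⇒ h* = (5/3)/3 = 0.5556.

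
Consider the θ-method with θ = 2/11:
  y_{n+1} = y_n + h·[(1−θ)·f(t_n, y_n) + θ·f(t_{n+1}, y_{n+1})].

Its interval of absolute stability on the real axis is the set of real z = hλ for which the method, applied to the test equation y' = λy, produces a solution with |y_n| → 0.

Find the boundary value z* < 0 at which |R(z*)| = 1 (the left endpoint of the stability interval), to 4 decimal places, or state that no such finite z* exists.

left endpoint -3.1429.

On y'=λy, z=hλ:
  y_{n+1} = y_n + z·[9/11·y_n + 2/11·y_{n+1}] ⇒ (1 − 2/11z)y_{n+1} = (1 + 9/11z)y_n
  so R(z) = (1 + 9/11z)/(1 − 2/11z).

Need |R(x)|<1, x<0.
x=-0.9: |R|=0.2266
R=−1: 1+9/11x = −1+2/11x ⇒ -7/11x=2 ⇒ x=2/(-7/11)=-3.1429
Confirm numerically:
  x=-2.713: |R|=0.81681 <1
  x=-2.311: |R|=0.62726 <1
  x=-2.119: |R|=0.52966 <1
  x=-2.020: |R|=0.47739 <1
  x=-3.612: |R|=1.18020 >1
  x=-3.365: |R|=1.08770 >1
So |R|<1 on (-3.1429, 0).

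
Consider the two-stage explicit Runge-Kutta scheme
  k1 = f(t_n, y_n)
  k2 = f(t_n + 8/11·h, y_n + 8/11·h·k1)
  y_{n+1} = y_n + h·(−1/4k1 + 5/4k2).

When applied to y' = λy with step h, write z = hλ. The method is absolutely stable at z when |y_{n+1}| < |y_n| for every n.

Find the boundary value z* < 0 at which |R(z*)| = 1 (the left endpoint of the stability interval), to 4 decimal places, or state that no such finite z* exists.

On y'=λy, z=hλ:
  k1=λy_n ⇒ h·k1=z·y_n;  k2=λ(1+8/11z)y_n ⇒ h·k2=z(1+8/11z)y_n
  y_{n+1}/y_n = 1 − 1/4z + 5/4z(1+8/11z) = 1 + z + 10/11z²
  Hence R(z) = 1 + z + 10/11z².

Solve |R(x)|<1 on ℝ⁻.
x=-1.58: |R|=1.6895
R=1: x+10/11x²=0 ⇒ x=−11/10=-1.1000; min R=1−1/(4·10/11)=0.7250>−1
Confirm numerically:
  x=-1.051: |R|=0.95318 <1
  x=-1.039: |R|=0.94238 <1
  x=-0.923: |R|=0.85148 <1
  x=-0.583: |R|=0.72599 <1
  x=-1.525: |R|=1.58920 >1
  x=-1.391: |R|=1.36798 >1
  x=-1.139: |R|=1.04038 >1
Stable set (-1.1000, 0).

z* = -1.1000.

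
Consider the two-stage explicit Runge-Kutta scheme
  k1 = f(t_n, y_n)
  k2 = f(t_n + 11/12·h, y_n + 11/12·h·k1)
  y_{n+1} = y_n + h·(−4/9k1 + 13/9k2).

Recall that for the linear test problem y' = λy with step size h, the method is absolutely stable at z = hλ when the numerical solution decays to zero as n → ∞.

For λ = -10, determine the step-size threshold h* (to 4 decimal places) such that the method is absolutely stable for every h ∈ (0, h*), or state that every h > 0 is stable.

(-0.7552,0); λ=-10 ⇒ h* = (108/143)/10 = 0.0755.

Set f=λy, z=hλ:
  k1=λy_n ⇒ h·k1=z·y_n;  k2=λ(1+11/12z)y_n ⇒ h·k2=z(1+11/12z)y_n
  y_{n+1}/y_n = 1 − 4/9z + 13/9z(1+11/12z) = 1 + z + 143/108z²
  Hence R(z) = 1 + z + 143/108z².

Need |R(x)|<1, x<0.
x=-1.8: |R|=3.4900
R=1: x+143/108x²=0 ⇒ x=−108/143=-0.7552; min R=1−1/(4·143/108)=0.8112>−1
Confirm numerically:
  x=-0.523: |R|=0.83917 <1
  x=-0.486: |R|=0.82674 <1
  x=-0.360: |R|=0.81160 <1
  x=-0.340: |R|=0.81306 <1
  x=-1.274: |R|=1.87507 >1
  x=-0.923: |R|=1.20502 >1
  x=-0.891: |R|=1.16016 >1
Interval (-0.7552, 0).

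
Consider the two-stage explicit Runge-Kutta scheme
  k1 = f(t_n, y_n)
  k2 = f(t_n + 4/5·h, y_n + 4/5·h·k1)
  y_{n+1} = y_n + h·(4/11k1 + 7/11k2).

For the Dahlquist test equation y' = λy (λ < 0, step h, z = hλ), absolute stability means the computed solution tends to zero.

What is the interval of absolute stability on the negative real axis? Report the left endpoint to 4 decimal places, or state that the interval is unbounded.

z∈(-1.9643,0).

Test eqn y'=λy, z=hλ:
  k1=λy_n ⇒ h·k1=z·y_n;  k2=λ(1+4/5z)y_n ⇒ h·k2=z(1+4/5z)y_n
  y_{n+1}/y_n = 1 + 4/11z + 7/11z(1+4/5z) = 1 + z + 28/55z²
  Hence R(z) = 1 + z + 28/55z².

Boundary: |R(x)|=1, x<0.
x=-1.63: |R|=0.7226
R=1: x+28/55x²=0 ⇒ x=−55/28=-1.9643; min R=1−1/(4·28/55)=0.5089>−1
Confirm numerically:
  x=-1.602: |R|=0.70453 <1
  x=-1.585: |R|=0.69395 <1
  x=-1.562: |R|=0.68010 <1
  x=-1.144: |R|=0.52227 <1
  x=-2.546: |R|=1.75399 >1
  x=-2.539: |R|=1.74287 >1
  x=-2.481: |R|=1.65264 >1
Stable set (-1.9643, 0).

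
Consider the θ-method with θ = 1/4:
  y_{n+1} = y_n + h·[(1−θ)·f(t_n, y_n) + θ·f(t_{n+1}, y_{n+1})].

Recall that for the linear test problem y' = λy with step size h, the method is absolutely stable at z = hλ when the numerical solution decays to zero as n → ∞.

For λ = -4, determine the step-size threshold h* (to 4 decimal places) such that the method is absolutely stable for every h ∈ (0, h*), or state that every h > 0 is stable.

(-4.0000,0); λ=-4 ⇒ h* = (4)/4 = 1.0000.

With y'=λy (z=hλ):
  y_{n+1} = y_n + z·[3/4·y_n + 1/4·y_{n+1}] ⇒ (1 − 1/4z)y_{n+1} = (1 + 3/4z)y_n
  ⇒ R(z) = (1 + 3/4z)/(1 − 1/4z).

Boundary: |R(x)|=1, x<0.
x=-1.13: |R|=0.1189
R=−1: 1+3/4x = −1+1/4x ⇒ -1/2x=2 ⇒ x=2/(-1/2)=-4.0000
Confirm numerically:
  x=-3.740: |R|=0.93282 <1
  x=-3.430: |R|=0.84657 <1
  x=-2.894: |R|=0.67914 <1
  x=-2.662: |R|=0.59832 <1
  x=-4.565: |R|=1.13193 >1
  x=-4.103: |R|=1.02542 >1
So |R|<1 on (-4.0000, 0).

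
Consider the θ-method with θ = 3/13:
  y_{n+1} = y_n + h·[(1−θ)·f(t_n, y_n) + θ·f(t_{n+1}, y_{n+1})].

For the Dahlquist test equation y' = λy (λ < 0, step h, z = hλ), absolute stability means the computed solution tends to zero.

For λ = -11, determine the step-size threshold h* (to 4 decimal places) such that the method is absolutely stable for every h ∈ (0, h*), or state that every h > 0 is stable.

(-3.7143,0); λ=-11 ⇒ h* = (26/7)/11 = 0.3377.

Test eqn y'=λy, z=hλ:
  y_{n+1} = y_n + z·[10/13·y_n + 3/13·y_{n+1}] ⇒ (1 − 3/13z)y_{n+1} = (1 + 10/13z)y_n
  so R(z) = (1 + 10/13z)/(1 − 3/13z).

Find x<0 with |R(x)|<1.
x=-1.71: |R|=0.2261
R=−1: 1+10/13x = −1+3/13x ⇒ -7/13x=2 ⇒ x=2/(-7/13)=-3.7143
Confirm numerically:
  x=-3.226: |R|=0.84928 <1
  x=-2.903: |R|=0.73840 <1
  x=-2.628: |R|=0.63589 <1
  x=-1.931: |R|=0.33576 <1
  x=-4.004: |R|=1.08108 >1
  x=-3.989: |R|=1.07702 >1
Interval (-3.7143, 0).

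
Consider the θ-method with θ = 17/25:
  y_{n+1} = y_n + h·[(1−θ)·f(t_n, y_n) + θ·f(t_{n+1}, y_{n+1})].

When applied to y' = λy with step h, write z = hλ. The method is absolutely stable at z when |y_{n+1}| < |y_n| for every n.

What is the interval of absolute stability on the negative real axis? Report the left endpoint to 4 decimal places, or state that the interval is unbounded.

With y'=λy (z=hλ):
  y_{n+1} = y_n + z·[8/25·y_n + 17/25·y_{n+1}] ⇒ (1 − 17/25z)y_{n+1} = (1 + 8/25z)y_n
  Hence R(z) = (1 + 8/25z)/(1 − 17/25z).

Solve |R(x)|<1 on ℝ⁻.
x=-0.76: |R|=0.4989
x=-2: |R|=0.1525
x=-10: |R|=0.2821
x=-100: |R|=0.4493
θ=17/25≥1/2 ⇒ |1+8/25x|<|1−17/25x| ∀x<0 ⇒ stable on all of ℝ⁻.

interval (−∞, 0).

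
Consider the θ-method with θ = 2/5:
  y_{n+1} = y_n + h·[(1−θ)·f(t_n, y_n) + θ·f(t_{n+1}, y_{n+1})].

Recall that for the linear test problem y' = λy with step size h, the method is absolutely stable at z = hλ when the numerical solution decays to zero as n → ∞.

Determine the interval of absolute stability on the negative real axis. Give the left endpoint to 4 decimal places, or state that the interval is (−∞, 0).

Set f=λy, z=hλ:
  y_{n+1} = y_n + z·[3/5·y_n + 2/5·y_{n+1}] ⇒ (1 − 2/5z)y_{n+1} = (1 + 3/5z)y_n
  ⇒ R(z) = (1 + 3/5z)/(1 − 2/5z).

Boundary: |R(x)|=1, x<0.
x=-0.5: |R|=0.5833
R=−1: 1+3/5x = −1+2/5x ⇒ -1/5x=2 ⇒ x=2/(-1/5)=-10.0000
Confirm numerically:
  x=-9.634: |R|=0.98492 <1
  x=-7.185: |R|=0.85467 <1
  x=-4.089: |R|=0.55145 <1
  x=-10.371: |R|=1.01441 >1
  x=-10.075: |R|=1.00298 >1
So |R|<1 on (-10.0000, 0).

(-10.0000, 0).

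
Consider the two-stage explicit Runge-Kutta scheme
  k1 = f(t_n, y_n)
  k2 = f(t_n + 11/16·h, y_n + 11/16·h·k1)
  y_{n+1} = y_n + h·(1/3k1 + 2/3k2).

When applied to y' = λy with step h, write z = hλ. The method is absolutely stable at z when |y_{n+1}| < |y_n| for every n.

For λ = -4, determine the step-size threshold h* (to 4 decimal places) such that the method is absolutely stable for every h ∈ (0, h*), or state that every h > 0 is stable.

Test eqn y'=λy, z=hλ:
  k1=λy_n ⇒ h·k1=z·y_n;  k2=λ(1+11/16z)y_n ⇒ h·k2=z(1+11/16z)y_n
  y_{n+1}/y_n = 1 + 1/3z + 2/3z(1+11/16z) = 1 + z + 11/24z²
  Hence R(z) = 1 + z + 11/24z².

Solve |R(x)|<1 on ℝ⁻.
x=-1.06: |R|=0.4550
R=1: x+11/24x²=0 ⇒ x=−24/11=-2.1818; min R=1−1/(4·11/24)=0.4545>−1
Confirm numerically:
  x=-1.737: |R|=0.64587 <1
  x=-1.698: |R|=0.62347 <1
  x=-1.343: |R|=0.48367 <1
  x=-2.765: |R|=1.73906 >1
  x=-2.478: |R|=1.33639 >1
  x=-2.262: |R|=1.08313 >1
Interval (-2.1818, 0).

(-2.1818,0); λ=-4 ⇒ h* = (24/11)/4 = 0.5455.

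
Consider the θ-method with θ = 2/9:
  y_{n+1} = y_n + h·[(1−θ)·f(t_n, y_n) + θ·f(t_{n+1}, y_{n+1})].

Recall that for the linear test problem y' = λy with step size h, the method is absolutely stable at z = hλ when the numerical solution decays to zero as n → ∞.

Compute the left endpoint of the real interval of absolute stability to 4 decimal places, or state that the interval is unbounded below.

Test eqn y'=λy, z=hλ:
  y_{n+1} = y_n + z·[7/9·y_n + 2/9·y_{n+1}] ⇒ (1 − 2/9z)y_{n+1} = (1 + 7/9z)y_n
  so R(z) = (1 + 7/9z)/(1 − 2/9z).

Find x<0 with |R(x)|<1.
x=-0.36: |R|=0.6667
R=−1: 1+7/9x = −1+2/9x ⇒ -5/9x=2 ⇒ x=2/(-5/9)=-3.6000
Confirm numerically:
  x=-2.800: |R|=0.72603 <1
  x=-2.713: |R|=0.69257 <1
  x=-1.796: |R|=0.28367 <1
  x=-3.871: |R|=1.08093 >1
  x=-3.832: |R|=1.06961 >1
  x=-3.743: |R|=1.04337 >1
Stable set (-3.6000, 0).

left endpoint -3.6000.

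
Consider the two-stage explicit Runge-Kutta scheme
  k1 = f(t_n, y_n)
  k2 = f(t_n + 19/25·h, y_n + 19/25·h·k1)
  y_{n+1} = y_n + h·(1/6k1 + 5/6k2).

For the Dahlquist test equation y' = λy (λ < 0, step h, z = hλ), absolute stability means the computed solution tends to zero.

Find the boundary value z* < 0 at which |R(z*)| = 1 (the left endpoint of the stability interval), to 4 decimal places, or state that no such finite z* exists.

Set f=λy, z=hλ:
  k1=λy_n ⇒ h·k1=z·y_n;  k2=λ(1+19/25z)y_n ⇒ h·k2=z(1+19/25z)y_n
  y_{n+1}/y_n = 1 + 1/6z + 5/6z(1+19/25z) = 1 + z + 19/30z²
  so R(z) = 1 + z + 19/30z².

Find x<0 with |R(x)|<1.
x=-0.97: |R|=0.6259
R=1: x+19/30x²=0 ⇒ x=−30/19=-1.5789; min R=1−1/(4·19/30)=0.6053>−1
Confirm numerically:
  x=-1.438: |R|=0.87163 <1
  x=-1.174: |R|=0.69891 <1
  x=-0.883: |R|=0.61080 <1
  x=-2.143: |R|=1.76555 >1
  x=-1.852: |R|=1.32027 >1
Interval (-1.5789, 0).

z* = -1.5789.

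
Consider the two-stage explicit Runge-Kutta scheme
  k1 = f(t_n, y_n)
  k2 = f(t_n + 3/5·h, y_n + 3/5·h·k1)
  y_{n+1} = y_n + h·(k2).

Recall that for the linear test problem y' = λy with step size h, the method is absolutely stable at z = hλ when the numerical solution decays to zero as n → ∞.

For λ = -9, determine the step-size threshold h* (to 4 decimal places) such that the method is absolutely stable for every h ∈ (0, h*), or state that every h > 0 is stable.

With y'=λy (z=hλ):
  k1=λy_n ⇒ h·k1=z·y_n;  k2=λ(1+3/5z)y_n ⇒ h·k2=z(1+3/5z)y_n
  y_{n+1}/y_n = 1 + z(1+3/5z) = 1 + z + 3/5z²
  R(z) = 1 + z + 3/5z².

Need |R(x)|<1, x<0.
x=-0.85: |R|=0.5835
R=1: x+3/5x²=0 ⇒ x=−5/3=-1.6667; min R=1−1/(4·3/5)=0.5833>−1
Confirm numerically:
  x=-1.606: |R|=0.94154 <1
  x=-1.064: |R|=0.61526 <1
  x=-1.054: |R|=0.61255 <1
  x=-0.737: |R|=0.58890 <1
  x=-2.094: |R|=1.53690 >1
  x=-1.988: |R|=1.38329 >1
  x=-1.826: |R|=1.17457 >1
Interval (-1.6667, 0).

(-1.6667,0); λ=-9 ⇒ h* = (5/3)/9 = 0.1852.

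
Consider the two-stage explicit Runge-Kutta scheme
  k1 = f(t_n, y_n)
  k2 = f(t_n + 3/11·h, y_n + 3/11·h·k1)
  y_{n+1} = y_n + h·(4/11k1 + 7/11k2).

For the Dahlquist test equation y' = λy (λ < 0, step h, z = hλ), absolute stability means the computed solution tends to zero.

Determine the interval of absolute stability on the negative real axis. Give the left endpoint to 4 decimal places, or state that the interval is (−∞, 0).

(-5.7619, 0).

Set f=λy, z=hλ:
  k1=λy_n ⇒ h·k1=z·y_n;  k2=λ(1+3/11z)y_n ⇒ h·k2=z(1+3/11z)y_n
  y_{n+1}/y_n = 1 + 4/11z + 7/11z(1+3/11z) = 1 + z + 21/121z²
  ⇒ R(z) = 1 + z + 21/121z².

Solve |R(x)|<1 on ℝ⁻.
x=-1.78: |R|=0.2301
R=1: x+21/121x²=0 ⇒ x=−121/21=-5.7619; min R=1−1/(4·21/121)=-0.4405>−1
Confirm numerically:
  x=-5.355: |R|=0.62183 <1
  x=-2.854: |R|=0.44035 <1
  x=-2.530: |R|=0.41910 <1
  x=-6.184: |R|=1.45302 >1
  x=-6.053: |R|=1.30580 >1
  x=-6.030: |R|=1.28057 >1
Interval (-5.7619, 0).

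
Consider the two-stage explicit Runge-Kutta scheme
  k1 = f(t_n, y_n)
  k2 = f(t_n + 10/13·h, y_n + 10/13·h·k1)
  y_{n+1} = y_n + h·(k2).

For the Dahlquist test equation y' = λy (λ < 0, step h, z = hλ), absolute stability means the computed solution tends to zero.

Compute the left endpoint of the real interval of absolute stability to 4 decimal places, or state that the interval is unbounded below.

left endpoint -1.3000.

On y'=λy, z=hλ:
  k1=λy_n ⇒ h·k1=z·y_n;  k2=λ(1+10/13z)y_n ⇒ h·k2=z(1+10/13z)y_n
  y_{n+1}/y_n = 1 + z(1+10/13z) = 1 + z + 10/13z²
  ⇒ R(z) = 1 + z + 10/13z².

Need |R(x)|<1, x<0.
x=-0.66: |R|=0.6751
R=1: x+10/13x²=0 ⇒ x=−13/10=-1.3000; min R=1−1/(4·10/13)=0.6750>−1
Confirm numerically:
  x=-1.020: |R|=0.78031 <1
  x=-0.930: |R|=0.73531 <1
  x=-0.568: |R|=0.68017 <1
  x=-1.484: |R|=1.21004 >1
  x=-1.370: |R|=1.07377 >1
Interval (-1.3000, 0).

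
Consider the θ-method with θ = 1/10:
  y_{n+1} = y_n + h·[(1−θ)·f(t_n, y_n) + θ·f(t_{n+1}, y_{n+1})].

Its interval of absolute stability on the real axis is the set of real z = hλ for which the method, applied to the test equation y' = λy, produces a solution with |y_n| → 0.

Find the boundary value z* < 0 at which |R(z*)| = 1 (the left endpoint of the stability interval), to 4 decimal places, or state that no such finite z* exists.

z* = -2.5000.

Test eqn y'=λy, z=hλ:
  y_{n+1} = y_n + z·[9/10·y_n + 1/10·y_{n+1}] ⇒ (1 − 1/10z)y_{n+1} = (1 + 9/10z)y_n
  so R(z) = (1 + 9/10z)/(1 − 1/10z).

Find x<0 with |R(x)|<1.
x=-1.16: |R|=0.0394
R=−1: 1+9/10x = −1+1/10x ⇒ -4/5x=2 ⇒ x=2/(-4/5)=-2.5000
Confirm numerically:
  x=-2.435: |R|=0.95818 <1
  x=-2.120: |R|=0.74917 <1
  x=-2.083: |R|=0.72391 <1
  x=-1.262: |R|=0.12058 <1
  x=-3.067: |R|=1.34713 >1
  x=-2.808: |R|=1.19238 >1
  x=-2.788: |R|=1.18017 >1
Stable set (-2.5000, 0).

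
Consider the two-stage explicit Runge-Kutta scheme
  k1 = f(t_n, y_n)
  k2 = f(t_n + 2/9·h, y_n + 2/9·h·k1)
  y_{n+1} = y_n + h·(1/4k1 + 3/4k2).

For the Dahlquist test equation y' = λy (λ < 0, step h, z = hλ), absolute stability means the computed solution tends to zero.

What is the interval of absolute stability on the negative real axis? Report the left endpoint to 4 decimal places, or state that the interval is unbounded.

Set f=λy, z=hλ:
  k1=λy_n ⇒ h·k1=z·y_n;  k2=λ(1+2/9z)y_n ⇒ h·k2=z(1+2/9z)y_n
  y_{n+1}/y_n = 1 + 1/4z + 3/4z(1+2/9z) = 1 + z + 1/6z²
  ⇒ R(z) = 1 + z + 1/6z².

Solve |R(x)|<1 on ℝ⁻.
x=-0.94: |R|=0.2073
R=1: x+1/6x²=0 ⇒ x=−6=-6.0000; min R=1−1/(4·1/6)=-0.5000>−1
Confirm numerically:
  x=-5.877: |R|=0.87952 <1
  x=-5.369: |R|=0.43536 <1
  x=-5.280: |R|=0.36640 <1
  x=-4.983: |R|=0.15538 <1
  x=-6.319: |R|=1.33596 >1
  x=-6.130: |R|=1.13282 >1
Stable set (-6.0000, 0).

(-6.0000, 0).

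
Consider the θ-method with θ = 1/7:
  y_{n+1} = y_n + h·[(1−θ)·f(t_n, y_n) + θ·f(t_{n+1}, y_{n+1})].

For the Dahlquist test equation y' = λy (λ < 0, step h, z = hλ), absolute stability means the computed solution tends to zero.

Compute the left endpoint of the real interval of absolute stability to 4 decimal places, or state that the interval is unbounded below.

Set f=λy, z=hλ:
  y_{n+1} = y_n + z·[6/7·y_n + 1/7·y_{n+1}] ⇒ (1 − 1/7z)y_{n+1} = (1 + 6/7z)y_n
  so R(z) = (1 + 6/7z)/(1 − 1/7z).

Solve |R(x)|<1 on ℝ⁻.
x=-0.33: |R|=0.6849
R=−1: 1+6/7x = −1+1/7x ⇒ -5/7x=2 ⇒ x=2/(-5/7)=-2.8000
Confirm numerically:
  x=-2.206: |R|=0.67738 <1
  x=-2.028: |R|=0.57244 <1
  x=-1.211: |R|=0.03240 <1
  x=-3.399: |R|=1.28801 >1
  x=-3.175: |R|=1.18428 >1
  x=-3.041: |R|=1.12001 >1
Stable set (-2.8000, 0).

z* = -2.8000.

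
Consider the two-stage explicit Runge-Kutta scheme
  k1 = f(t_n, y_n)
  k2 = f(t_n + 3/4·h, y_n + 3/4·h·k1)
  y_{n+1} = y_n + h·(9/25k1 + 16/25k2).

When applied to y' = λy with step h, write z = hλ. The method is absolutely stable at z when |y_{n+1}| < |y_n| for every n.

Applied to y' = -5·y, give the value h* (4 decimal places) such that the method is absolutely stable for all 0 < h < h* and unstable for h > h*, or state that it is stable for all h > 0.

(-2.0833,0); λ=-5 ⇒ h* = (25/12)/5 = 0.4167.

Set f=λy, z=hλ:
  k1=λy_n ⇒ h·k1=z·y_n;  k2=λ(1+3/4z)y_n ⇒ h·k2=z(1+3/4z)y_n
  y_{n+1}/y_n = 1 + 9/25z + 16/25z(1+3/4z) = 1 + z + 12/25z²
  Hence R(z) = 1 + z + 12/25z².

Find x<0 with |R(x)|<1.
x=-1.51: |R|=0.5844
R=1: x+12/25x²=0 ⇒ x=−25/12=-2.0833; min R=1−1/(4·12/25)=0.4792>−1
Confirm numerically:
  x=-1.642: |R|=0.65216 <1
  x=-1.553: |R|=0.60467 <1
  x=-1.538: |R|=0.59741 <1
  x=-0.917: |R|=0.48663 <1
  x=-2.444: |R|=1.42311 >1
  x=-2.262: |R|=1.19399 >1
  x=-2.209: |R|=1.13325 >1
Interval (-2.0833, 0).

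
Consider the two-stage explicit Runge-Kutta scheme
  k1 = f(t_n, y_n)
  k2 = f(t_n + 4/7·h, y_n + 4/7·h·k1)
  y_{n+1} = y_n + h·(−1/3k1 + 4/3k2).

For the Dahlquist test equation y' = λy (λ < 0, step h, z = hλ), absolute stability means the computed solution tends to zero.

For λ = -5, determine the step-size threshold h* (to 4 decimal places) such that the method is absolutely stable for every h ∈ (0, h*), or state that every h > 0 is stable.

(-1.3125,0); λ=-5 ⇒ h* = (21/16)/5 = 0.2625.

Test eqn y'=λy, z=hλ:
  k1=λy_n ⇒ h·k1=z·y_n;  k2=λ(1+4/7z)y_n ⇒ h·k2=z(1+4/7z)y_n
  y_{n+1}/y_n = 1 − 1/3z + 4/3z(1+4/7z) = 1 + z + 16/21z²
  R(z) = 1 + z + 16/21z².

Solve |R(x)|<1 on ℝ⁻.
x=-1.23: |R|=0.9227
R=1: x+16/21x²=0 ⇒ x=−21/16=-1.3125; min R=1−1/(4·16/21)=0.6719>−1
Confirm numerically:
  x=-1.226: |R|=0.91920 <1
  x=-1.118: |R|=0.83432 <1
  x=-1.018: |R|=0.77158 <1
  x=-0.825: |R|=0.69357 <1
  x=-1.854: |R|=1.76491 >1
  x=-1.512: |R|=1.22982 >1
Interval (-1.3125, 0).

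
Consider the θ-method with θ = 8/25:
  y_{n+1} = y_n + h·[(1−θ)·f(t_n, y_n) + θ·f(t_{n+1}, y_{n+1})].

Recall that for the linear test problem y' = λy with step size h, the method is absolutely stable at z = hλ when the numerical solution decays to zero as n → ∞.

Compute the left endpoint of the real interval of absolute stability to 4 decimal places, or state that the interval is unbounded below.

Set f=λy, z=hλ:
  y_{n+1} = y_n + z·[17/25·y_n + 8/25·y_{n+1}] ⇒ (1 − 8/25z)y_{n+1} = (1 + 17/25z)y_n
  R(z) = (1 + 17/25z)/(1 − 8/25z).

Solve |R(x)|<1 on ℝ⁻.
x=-0.51: |R|=0.5616
R=−1: 1+17/25x = −1+8/25x ⇒ -9/25x=2 ⇒ x=2/(-9/25)=-5.5556
Confirm numerically:
  x=-4.067: |R|=0.76715 <1
  x=-3.512: |R|=0.65361 <1
  x=-3.015: |R|=0.53451 <1
  x=-2.603: |R|=0.42011 <1
  x=-6.128: |R|=1.06960 >1
  x=-5.863: |R|=1.03848 >1
  x=-5.736: |R|=1.02291 >1
So |R|<1 on (-5.5556, 0).

z* = -5.5556.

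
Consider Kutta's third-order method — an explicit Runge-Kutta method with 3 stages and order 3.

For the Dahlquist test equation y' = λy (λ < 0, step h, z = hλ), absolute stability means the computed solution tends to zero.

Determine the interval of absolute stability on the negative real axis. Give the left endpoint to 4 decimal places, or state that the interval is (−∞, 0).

On y'=λy, z=hλ:
  order 3, 3-stage ⇒ R(z)=1+z+z^2/2+z^3/6
  (e.g. R(-1.8)=-0.15200, |R|=0.15200)

Boundary: |R(x)|=1, x<0.
x=-1.8: |R|=0.1520
|R(-2.29)|=0.6694 |R(-2.22)|=0.5793 |R(-1.02)|=0.3233
Bisect:
  x_lo=-3.1635 |R|=2.4363  x_hi=-0.2880 |R|=0.7495
  mid=-1.72576 |R|=0.09326 →hi
  mid=-2.44466 |R|=0.89150 →hi
  mid=-2.80410 |R|=1.54738 →lo
  mid=-2.62438 |R|=1.19321 →lo
  mid=-2.53452 |R|=1.03616 →lo
  mid=-2.48959 |R|=0.96233 →hi
  mid=-2.51205 |R|=0.99886 →hi
  ...
  [-2.51275,-2.51258] ⇒ x*=-2.5127
So |R|<1 on (-2.5127, 0).

z∈(-2.5127,0).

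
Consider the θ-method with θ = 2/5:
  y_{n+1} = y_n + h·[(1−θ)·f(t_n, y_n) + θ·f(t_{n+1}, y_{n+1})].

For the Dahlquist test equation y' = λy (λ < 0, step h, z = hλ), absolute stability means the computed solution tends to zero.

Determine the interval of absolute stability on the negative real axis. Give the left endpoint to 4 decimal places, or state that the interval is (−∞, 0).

z∈(-10.0000,0).

Set f=λy, z=hλ:
  y_{n+1} = y_n + z·[3/5·y_n + 2/5·y_{n+1}] ⇒ (1 − 2/5z)y_{n+1} = (1 + 3/5z)y_n
  so R(z) = (1 + 3/5z)/(1 − 2/5z).

Solve |R(x)|<1 on ℝ⁻.
x=-0.79: |R|=0.3997
R=−1: 1+3/5x = −1+2/5x ⇒ -1/5x=2 ⇒ x=2/(-1/5)=-10.0000
Confirm numerically:
  x=-8.122: |R|=0.91160 <1
  x=-5.538: |R|=0.72244 <1
  x=-4.102: |R|=0.55332 <1
  x=-10.306: |R|=1.01195 >1
  x=-10.136: |R|=1.00538 >1
Stable set (-10.0000, 0).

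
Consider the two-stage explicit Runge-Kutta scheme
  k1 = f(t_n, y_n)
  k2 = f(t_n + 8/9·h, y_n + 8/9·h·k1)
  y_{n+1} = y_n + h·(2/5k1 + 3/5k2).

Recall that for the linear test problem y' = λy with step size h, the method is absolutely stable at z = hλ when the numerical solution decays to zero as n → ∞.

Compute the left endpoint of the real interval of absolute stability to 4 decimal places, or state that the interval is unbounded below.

On y'=λy, z=hλ:
  k1=λy_n ⇒ h·k1=z·y_n;  k2=λ(1+8/9z)y_n ⇒ h·k2=z(1+8/9z)y_n
  y_{n+1}/y_n = 1 + 2/5z + 3/5z(1+8/9z) = 1 + z + 8/15z²
  so R(z) = 1 + z + 8/15z².

Find x<0 with |R(x)|<1.
x=-1.03: |R|=0.5358
R=1: x+8/15x²=0 ⇒ x=−15/8=-1.8750; min R=1−1/(4·8/15)=0.5312>−1
Confirm numerically:
  x=-1.599: |R|=0.76463 <1
  x=-1.591: |R|=0.75902 <1
  x=-1.290: |R|=0.59752 <1
  x=-2.422: |R|=1.70658 >1
  x=-2.167: |R|=1.33747 >1
So |R|<1 on (-1.8750, 0).

left endpoint -1.8750.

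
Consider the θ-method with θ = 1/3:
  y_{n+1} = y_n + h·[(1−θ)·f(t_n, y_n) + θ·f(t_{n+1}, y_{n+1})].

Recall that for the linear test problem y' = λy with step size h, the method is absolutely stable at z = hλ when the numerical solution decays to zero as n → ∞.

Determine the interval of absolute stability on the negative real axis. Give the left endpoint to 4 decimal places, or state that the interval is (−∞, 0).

(-6.0000, 0).

On y'=λy, z=hλ:
  y_{n+1} = y_n + z·[2/3·y_n + 1/3·y_{n+1}] ⇒ (1 − 1/3z)y_{n+1} = (1 + 2/3z)y_n
  R(z) = (1 + 2/3z)/(1 − 1/3z).

Find x<0 with |R(x)|<1.
x=-1.7: |R|=0.0851
R=−1: 1+2/3x = −1+1/3x ⇒ -1/3x=2 ⇒ x=2/(-1/3)=-6.0000
Confirm numerically:
  x=-3.502: |R|=0.61581 <1
  x=-3.310: |R|=0.57369 <1
  x=-2.919: |R|=0.47947 <1
  x=-6.541: |R|=1.05670 >1
  x=-6.494: |R|=1.05203 >1
  x=-6.086: |R|=1.00947 >1
So |R|<1 on (-6.0000, 0).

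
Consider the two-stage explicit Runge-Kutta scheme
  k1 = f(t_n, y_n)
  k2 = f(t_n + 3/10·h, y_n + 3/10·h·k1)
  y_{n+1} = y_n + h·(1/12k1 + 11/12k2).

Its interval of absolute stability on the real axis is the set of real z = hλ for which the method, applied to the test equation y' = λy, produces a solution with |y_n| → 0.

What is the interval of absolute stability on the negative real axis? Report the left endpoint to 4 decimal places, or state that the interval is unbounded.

Test eqn y'=λy, z=hλ:
  k1=λy_n ⇒ h·k1=z·y_n;  k2=λ(1+3/10z)y_n ⇒ h·k2=z(1+3/10z)y_n
  y_{n+1}/y_n = 1 + 1/12z + 11/12z(1+3/10z) = 1 + z + 11/40z²
  ⇒ R(z) = 1 + z + 11/40z².

Boundary: |R(x)|=1, x<0.
x=-1.24: |R|=0.1828
R=1: x+11/40x²=0 ⇒ x=−40/11=-3.6364; min R=1−1/(4·11/40)=0.0909>−1
Confirm numerically:
  x=-3.155: |R|=0.58236 <1
  x=-2.835: |R|=0.37524 <1
  x=-2.645: |R|=0.27891 <1
  x=-2.361: |R|=0.17194 <1
  x=-3.895: |R|=1.27703 >1
  x=-3.831: |R|=1.20505 >1
  x=-3.754: |R|=1.12144 >1
Stable set (-3.6364, 0).

(-3.6364, 0).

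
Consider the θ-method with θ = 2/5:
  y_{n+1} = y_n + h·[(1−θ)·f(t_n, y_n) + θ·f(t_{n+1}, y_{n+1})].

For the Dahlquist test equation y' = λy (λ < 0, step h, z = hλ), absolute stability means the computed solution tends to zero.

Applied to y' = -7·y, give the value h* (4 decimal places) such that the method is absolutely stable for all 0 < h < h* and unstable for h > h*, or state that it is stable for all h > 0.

(-10.0000,0); λ=-7 ⇒ h* = (10)/7 = 1.4286.

Set f=λy, z=hλ:
  y_{n+1} = y_n + z·[3/5·y_n + 2/5·y_{n+1}] ⇒ (1 − 2/5z)y_{n+1} = (1 + 3/5z)y_n
  ⇒ R(z) = (1 + 3/5z)/(1 − 2/5z).

Find x<0 with |R(x)|<1.
x=-0.8: |R|=0.3939
R=−1: 1+3/5x = −1+2/5x ⇒ -1/5x=2 ⇒ x=2/(-1/5)=-10.0000
Confirm numerically:
  x=-9.280: |R|=0.96944 <1
  x=-4.833: |R|=0.64769 <1
  x=-4.073: |R|=0.54914 <1
  x=-10.462: |R|=1.01782 >1
  x=-10.337: |R|=1.01313 >1
  x=-10.193: |R|=1.00760 >1
Stable set (-10.0000, 0).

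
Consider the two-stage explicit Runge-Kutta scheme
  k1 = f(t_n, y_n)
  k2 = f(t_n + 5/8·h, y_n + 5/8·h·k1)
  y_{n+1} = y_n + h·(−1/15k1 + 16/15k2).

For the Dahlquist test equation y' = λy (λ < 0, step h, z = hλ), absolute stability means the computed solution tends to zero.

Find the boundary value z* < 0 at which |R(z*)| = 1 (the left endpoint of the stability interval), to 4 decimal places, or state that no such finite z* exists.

With y'=λy (z=hλ):
  k1=λy_n ⇒ h·k1=z·y_n;  k2=λ(1+5/8z)y_n ⇒ h·k2=z(1+5/8z)y_n
  y_{n+1}/y_n = 1 − 1/15z + 16/15z(1+5/8z) = 1 + z + 2/3z²
  Hence R(z) = 1 + z + 2/3z².

Find x<0 with |R(x)|<1.
x=-0.65: |R|=0.6317
R=1: x+2/3x²=0 ⇒ x=−3/2=-1.5000; min R=1−1/(4·2/3)=0.6250>−1
Confirm numerically:
  x=-1.318: |R|=0.84008 <1
  x=-1.069: |R|=0.69284 <1
  x=-0.727: |R|=0.62535 <1
  x=-2.050: |R|=1.75167 >1
  x=-1.747: |R|=1.28767 >1
So |R|<1 on (-1.5000, 0).

z* = -1.5000.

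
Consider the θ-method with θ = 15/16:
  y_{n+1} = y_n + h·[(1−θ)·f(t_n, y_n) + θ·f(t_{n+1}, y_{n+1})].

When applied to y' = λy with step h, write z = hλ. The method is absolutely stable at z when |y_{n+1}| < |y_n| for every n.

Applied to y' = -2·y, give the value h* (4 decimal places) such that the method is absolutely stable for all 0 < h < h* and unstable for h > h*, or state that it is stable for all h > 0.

Set f=λy, z=hλ:
  y_{n+1} = y_n + z·[1/16·y_n + 15/16·y_{n+1}] ⇒ (1 − 15/16z)y_{n+1} = (1 + 1/16z)y_n
  ⇒ R(z) = (1 + 1/16z)/(1 − 15/16z).

Find x<0 with |R(x)|<1.
x=-1.75: |R|=0.3373
x=-2: |R|=0.3043
x=-10: |R|=0.0361
x=-100: |R|=0.0554
θ=15/16≥1/2 ⇒ |1+1/16x|<|1−15/16x| ∀x<0 ⇒ stable on all of ℝ⁻.

unbounded; (−∞, 0). Any h>0 works for λ=-2.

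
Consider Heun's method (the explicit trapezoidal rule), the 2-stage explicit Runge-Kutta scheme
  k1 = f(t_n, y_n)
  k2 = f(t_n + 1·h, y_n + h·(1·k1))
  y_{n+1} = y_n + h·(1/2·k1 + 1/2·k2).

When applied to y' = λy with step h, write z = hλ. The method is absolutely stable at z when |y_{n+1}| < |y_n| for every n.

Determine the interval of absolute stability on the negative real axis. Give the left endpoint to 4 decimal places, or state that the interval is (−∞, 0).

On y'=λy, z=hλ:
  order 2, 2-stage ⇒ R(z)=1+z+z^2/2
  (e.g. R(-0.68)=0.55120, |R|=0.55120)

Find x<0 with |R(x)|<1.
x=-0.68: |R|=0.5512
|R(-1.51)|=0.6300 |R(-1.08)|=0.5032 |R(-1.03)|=0.5005
Bisect:
  x_lo=-2.5360 |R|=1.6796  x_hi=-0.2636 |R|=0.7712
  mid=-1.39976 |R|=0.57991 →hi
  mid=-1.96786 |R|=0.96838 →hi
  mid=-2.25191 |R|=1.28365 →lo
  mid=-2.10989 |R|=1.11593 →lo
  mid=-2.03888 |R|=1.03963 →lo
  mid=-2.00337 |R|=1.00338 →lo
  mid=-1.98562 |R|=0.98572 →hi
  mid=-1.99449 |R|=0.99451 →hi
  mid=-1.99893 |R|=0.99893 →hi
  ...
  [-2.00004,-1.99990] ⇒ x*=-2.0000
So |R|<1 on (-2.0000, 0).

(-2.0000, 0).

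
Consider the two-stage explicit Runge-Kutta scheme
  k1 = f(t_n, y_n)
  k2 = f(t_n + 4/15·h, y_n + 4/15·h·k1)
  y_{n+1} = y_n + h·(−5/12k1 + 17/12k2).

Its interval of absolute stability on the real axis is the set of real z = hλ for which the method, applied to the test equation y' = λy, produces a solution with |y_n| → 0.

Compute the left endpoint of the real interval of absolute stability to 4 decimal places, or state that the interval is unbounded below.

z* = -2.6471.

Set f=λy, z=hλ:
  k1=λy_n ⇒ h·k1=z·y_n;  k2=λ(1+4/15z)y_n ⇒ h·k2=z(1+4/15z)y_n
  y_{n+1}/y_n = 1 − 5/12z + 17/12z(1+4/15z) = 1 + z + 17/45z²
  so R(z) = 1 + z + 17/45z².

Find x<0 with |R(x)|<1.
x=-1.3: |R|=0.3384
R=1: x+17/45x²=0 ⇒ x=−45/17=-2.6471; min R=1−1/(4·17/45)=0.3382>−1
Confirm numerically:
  x=-2.147: |R|=0.59441 <1
  x=-1.778: |R|=0.41626 <1
  x=-1.507: |R|=0.35095 <1
  x=-1.067: |R|=0.36310 <1
  x=-3.177: |R|=1.63604 >1
  x=-2.854: |R|=1.22312 >1
Stable set (-2.6471, 0).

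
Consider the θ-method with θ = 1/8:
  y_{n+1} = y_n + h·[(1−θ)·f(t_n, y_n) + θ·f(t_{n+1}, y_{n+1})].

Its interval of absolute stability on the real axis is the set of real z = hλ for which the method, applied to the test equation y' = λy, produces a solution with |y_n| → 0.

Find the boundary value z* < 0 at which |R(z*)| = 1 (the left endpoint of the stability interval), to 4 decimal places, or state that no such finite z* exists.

Test eqn y'=λy, z=hλ:
  y_{n+1} = y_n + z·[7/8·y_n + 1/8·y_{n+1}] ⇒ (1 − 1/8z)y_{n+1} = (1 + 7/8z)y_n
  ⇒ R(z) = (1 + 7/8z)/(1 − 1/8z).

Find x<0 with |R(x)|<1.
x=-1.7: |R|=0.4021
R=−1: 1+7/8x = −1+1/8x ⇒ -3/4x=2 ⇒ x=2/(-3/4)=-2.6667
Confirm numerically:
  x=-2.066: |R|=0.64196 <1
  x=-1.860: |R|=0.50913 <1
  x=-1.759: |R|=0.44195 <1
  x=-2.956: |R|=1.15845 >1
  x=-2.891: |R|=1.12359 >1
Interval (-2.6667, 0).

left endpoint -2.6667.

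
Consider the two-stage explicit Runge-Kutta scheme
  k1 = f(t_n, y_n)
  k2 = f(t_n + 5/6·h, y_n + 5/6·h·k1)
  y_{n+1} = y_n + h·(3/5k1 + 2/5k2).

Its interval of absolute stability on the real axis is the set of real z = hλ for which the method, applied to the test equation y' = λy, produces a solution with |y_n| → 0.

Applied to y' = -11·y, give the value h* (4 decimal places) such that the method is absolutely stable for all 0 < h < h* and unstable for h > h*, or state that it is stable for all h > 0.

(-3.0000,0); λ=-11 ⇒ h* = (3)/11 = 0.2727.

Test eqn y'=λy, z=hλ:
  k1=λy_n ⇒ h·k1=z·y_n;  k2=λ(1+5/6z)y_n ⇒ h·k2=z(1+5/6z)y_n
  y_{n+1}/y_n = 1 + 3/5z + 2/5z(1+5/6z) = 1 + z + 1/3z²
  R(z) = 1 + z + 1/3z².

Solve |R(x)|<1 on ℝ⁻.
x=-1.47: |R|=0.2503
R=1: x+1/3x²=0 ⇒ x=−3=-3.0000; min R=1−1/(4·1/3)=0.2500>−1
Confirm numerically:
  x=-2.511: |R|=0.59071 <1
  x=-1.795: |R|=0.27901 <1
  x=-1.648: |R|=0.25730 <1
  x=-3.376: |R|=1.42313 >1
  x=-3.307: |R|=1.33842 >1
  x=-3.075: |R|=1.07687 >1
Stable set (-3.0000, 0).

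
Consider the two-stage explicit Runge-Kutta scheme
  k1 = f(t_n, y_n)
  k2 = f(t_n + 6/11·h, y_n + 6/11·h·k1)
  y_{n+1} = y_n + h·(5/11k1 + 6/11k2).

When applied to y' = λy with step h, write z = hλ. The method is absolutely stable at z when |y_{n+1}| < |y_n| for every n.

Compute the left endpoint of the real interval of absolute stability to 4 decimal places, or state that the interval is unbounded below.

left endpoint -3.3611.

On y'=λy, z=hλ:
  k1=λy_n ⇒ h·k1=z·y_n;  k2=λ(1+6/11z)y_n ⇒ h·k2=z(1+6/11z)y_n
  y_{n+1}/y_n = 1 + 5/11z + 6/11z(1+6/11z) = 1 + z + 36/121z²
  so R(z) = 1 + z + 36/121z².

Need |R(x)|<1, x<0.
x=-1.34: |R|=0.1942
R=1: x+36/121x²=0 ⇒ x=−121/36=-3.3611; min R=1−1/(4·36/121)=0.1597>−1
Confirm numerically:
  x=-2.992: |R|=0.67142 <1
  x=-2.547: |R|=0.38308 <1
  x=-2.222: |R|=0.24694 <1
  x=-3.686: |R|=1.35629 >1
  x=-3.679: |R|=1.34795 >1
Interval (-3.3611, 0).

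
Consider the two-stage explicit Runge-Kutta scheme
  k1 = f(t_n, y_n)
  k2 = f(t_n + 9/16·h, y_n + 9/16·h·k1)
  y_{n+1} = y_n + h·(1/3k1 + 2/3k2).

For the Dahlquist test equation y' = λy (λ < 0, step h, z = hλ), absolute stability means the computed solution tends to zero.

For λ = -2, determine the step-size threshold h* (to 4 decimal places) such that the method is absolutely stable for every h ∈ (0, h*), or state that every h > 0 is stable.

On y'=λy, z=hλ:
  k1=λy_n ⇒ h·k1=z·y_n;  k2=λ(1+9/16z)y_n ⇒ h·k2=z(1+9/16z)y_n
  y_{n+1}/y_n = 1 + 1/3z + 2/3z(1+9/16z) = 1 + z + 3/8z²
  Hence R(z) = 1 + z + 3/8z².

Solve |R(x)|<1 on ℝ⁻.
x=-0.85: |R|=0.4209
R=1: x+3/8x²=0 ⇒ x=−8/3=-2.6667; min R=1−1/(4·3/8)=0.3333>−1
Confirm numerically:
  x=-1.769: |R|=0.40451 <1
  x=-1.535: |R|=0.34858 <1
  x=-1.526: |R|=0.34725 <1
  x=-1.251: |R|=0.33588 <1
  x=-3.087: |R|=1.48659 >1
  x=-3.015: |R|=1.39383 >1
  x=-2.763: |R|=1.09981 >1
Interval (-2.6667, 0).

(-2.6667,0); λ=-2 ⇒ h* = (8/3)/2 = 1.3333.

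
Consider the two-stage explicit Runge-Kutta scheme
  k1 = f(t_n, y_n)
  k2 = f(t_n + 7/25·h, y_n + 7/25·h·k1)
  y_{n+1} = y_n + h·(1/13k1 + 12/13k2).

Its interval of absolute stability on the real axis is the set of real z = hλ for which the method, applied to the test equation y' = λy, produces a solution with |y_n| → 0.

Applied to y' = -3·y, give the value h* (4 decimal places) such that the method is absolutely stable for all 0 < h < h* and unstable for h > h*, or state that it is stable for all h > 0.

(-3.8690,0); λ=-3 ⇒ h* = (325/84)/3 = 1.2897.

With y'=λy (z=hλ):
  k1=λy_n ⇒ h·k1=z·y_n;  k2=λ(1+7/25z)y_n ⇒ h·k2=z(1+7/25z)y_n
  y_{n+1}/y_n = 1 + 1/13z + 12/13z(1+7/25z) = 1 + z + 84/325z²
  R(z) = 1 + z + 84/325z².

Boundary: |R(x)|=1, x<0.
x=-1.79: |R|=0.0381
R=1: x+84/325x²=0 ⇒ x=−325/84=-3.8690; min R=1−1/(4·84/325)=0.0327>−1
Confirm numerically:
  x=-2.952: |R|=0.30031 <1
  x=-2.512: |R|=0.11893 <1
  x=-2.371: |R|=0.08198 <1
  x=-2.313: |R|=0.06976 <1
  x=-4.332: |R|=1.51835 >1
  x=-4.178: |R|=1.33362 >1
  x=-3.910: |R|=1.04139 >1
Stable set (-3.8690, 0).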